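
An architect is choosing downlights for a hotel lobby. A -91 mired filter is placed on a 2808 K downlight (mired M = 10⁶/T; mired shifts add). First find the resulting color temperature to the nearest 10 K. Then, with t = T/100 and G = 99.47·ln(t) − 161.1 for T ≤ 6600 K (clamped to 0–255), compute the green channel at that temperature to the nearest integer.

200

M_in = 10⁶/2808 = 356.13; M_out = 356.13 + (-91) = 265.13.
T_out = 10⁶/265.13 = 3771.8 K → 3770 K; t = 37.7.
G = 99.47·ln 37.7 − 161.1 = 99.47·3.6297 − 161.1 = 199.942.
Rounded: 200.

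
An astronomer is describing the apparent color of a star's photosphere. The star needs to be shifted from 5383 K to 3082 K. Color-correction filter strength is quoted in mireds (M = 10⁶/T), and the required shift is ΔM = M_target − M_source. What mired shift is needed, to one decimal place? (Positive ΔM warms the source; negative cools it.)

M_source = 10⁶/5383 = 185.770; M_target = 10⁶/3082 = 324.465.
ΔM = 324.465 − 185.770 = 138.695 → +138.7 mireds, a warming shift.

+138.7 mireds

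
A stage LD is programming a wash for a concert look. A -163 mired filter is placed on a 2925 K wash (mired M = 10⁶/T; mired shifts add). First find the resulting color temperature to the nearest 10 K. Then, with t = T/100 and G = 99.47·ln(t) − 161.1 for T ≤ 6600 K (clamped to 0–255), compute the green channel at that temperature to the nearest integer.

239

M_in = 10⁶/2925 = 341.88; M_out = 341.88 + (-163) = 178.88.
T_out = 10⁶/178.88 = 5590.3 K → 5590 K; t = 55.9.
G = 99.47·ln 55.9 − 161.1 = 99.47·4.0236 − 161.1 = 239.124.
Rounded: 239.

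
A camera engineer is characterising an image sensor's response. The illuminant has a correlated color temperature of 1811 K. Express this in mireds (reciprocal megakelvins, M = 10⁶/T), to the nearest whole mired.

M = 10⁶ / 1811 = 552.181 → 552 mireds.

552 mireds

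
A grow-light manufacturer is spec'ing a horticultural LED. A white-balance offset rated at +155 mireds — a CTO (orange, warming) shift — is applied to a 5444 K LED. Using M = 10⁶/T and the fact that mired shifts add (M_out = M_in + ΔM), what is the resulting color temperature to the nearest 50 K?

2950 K

M_in = 10⁶/5444 = 183.69 mireds.
M_out = 183.69 + (+155) = 338.69 mireds.
T_out = 10⁶/338.69 = 2952.6 K → 2950 K.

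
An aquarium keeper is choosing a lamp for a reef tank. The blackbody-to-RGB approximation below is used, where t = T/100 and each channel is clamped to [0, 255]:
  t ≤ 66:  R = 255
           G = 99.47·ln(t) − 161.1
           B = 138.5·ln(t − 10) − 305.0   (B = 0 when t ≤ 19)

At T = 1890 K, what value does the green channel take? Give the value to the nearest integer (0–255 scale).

t = 1890/100 = 18.9; the t ≤ 66 branch applies.
G = 99.47·ln 18.9 − 161.1 = 99.47·2.9392 − 161.1 = 131.258.
Rounded: 131.

131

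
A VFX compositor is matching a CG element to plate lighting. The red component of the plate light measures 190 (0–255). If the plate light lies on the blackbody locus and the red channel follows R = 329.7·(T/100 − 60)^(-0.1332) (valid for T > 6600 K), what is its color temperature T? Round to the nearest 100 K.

12300 K

(t − 60)^(-0.1332) = 190/329.7 = 0.57628.
t − 60 = 0.57628^(1/-0.1332) = 0.57628^(-7.508) = 62.667, so t = 122.667.
T = 100·t = 12267 K → 12300 K to the nearest 100 K.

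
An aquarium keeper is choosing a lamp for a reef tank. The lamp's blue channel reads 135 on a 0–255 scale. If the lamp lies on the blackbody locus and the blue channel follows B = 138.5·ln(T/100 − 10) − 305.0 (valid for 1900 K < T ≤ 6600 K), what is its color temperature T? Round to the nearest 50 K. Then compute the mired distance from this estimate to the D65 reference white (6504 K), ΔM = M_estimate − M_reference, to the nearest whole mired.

+140 mireds

ln(t − 10) = (135 + 305.0) / 138.5 = 3.1769.
t − 10 = e^3.1769 = 23.972, so t = 33.972.
T = 100·t = 3397 K → 3400 K to the nearest 50 K.
M_estimate = 10⁶/3400 = 294.12; M_reference = 10⁶/6504 = 153.75.
ΔM = 294.12 − 153.75 = 140.37 → +140 mireds.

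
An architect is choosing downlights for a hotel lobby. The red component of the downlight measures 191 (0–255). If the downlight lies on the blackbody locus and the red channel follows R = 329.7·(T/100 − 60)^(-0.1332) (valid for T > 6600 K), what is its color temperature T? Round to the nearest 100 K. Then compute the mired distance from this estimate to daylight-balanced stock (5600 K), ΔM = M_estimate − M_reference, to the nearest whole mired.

(t − 60)^(-0.1332) = 191/329.7 = 0.57931.
t − 60 = 0.57931^(1/-0.1332) = 0.57931^(-7.508) = 60.245, so t = 120.245.
T = 100·t = 12025 K → 12000 K to the nearest 100 K.
M_estimate = 10⁶/12000 = 83.33; M_reference = 10⁶/5600 = 178.57.
ΔM = 83.33 − 178.57 = -95.24 → -95 mireds.

-95 mireds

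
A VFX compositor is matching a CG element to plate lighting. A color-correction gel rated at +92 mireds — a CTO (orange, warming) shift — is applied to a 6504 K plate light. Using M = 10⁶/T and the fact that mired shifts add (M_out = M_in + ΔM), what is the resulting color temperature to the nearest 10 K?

4070 K

M_in = 10⁶/6504 = 153.75 mireds.
M_out = 153.75 + (+92) = 245.75 mireds.
T_out = 10⁶/245.75 = 4069.2 K → 4070 K.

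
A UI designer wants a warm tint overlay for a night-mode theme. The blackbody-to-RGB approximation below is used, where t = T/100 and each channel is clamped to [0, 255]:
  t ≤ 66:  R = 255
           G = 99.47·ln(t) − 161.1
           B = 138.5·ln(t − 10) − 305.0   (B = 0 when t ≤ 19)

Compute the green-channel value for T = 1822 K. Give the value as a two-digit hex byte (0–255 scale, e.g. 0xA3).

t = 1822/100 = 18.22; the t ≤ 66 branch applies.
G = 99.47·ln 18.22 − 161.1 = 99.47·2.9025 − 161.1 = 127.614.
Rounded: 128; in hex, 0x80.

0x80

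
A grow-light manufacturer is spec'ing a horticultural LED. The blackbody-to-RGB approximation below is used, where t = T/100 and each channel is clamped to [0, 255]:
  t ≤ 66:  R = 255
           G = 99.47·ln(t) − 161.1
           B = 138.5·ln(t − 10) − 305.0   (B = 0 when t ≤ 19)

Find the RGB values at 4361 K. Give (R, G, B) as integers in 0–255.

(255, 214, 182)

t = 4361/100 = 43.61; the t ≤ 66 branch applies.
R = 255 by definition for t ≤ 66.
G = 99.47·ln 43.61 − 161.1 = 99.47·3.7753 − 161.1 = 214.428.
B = 138.5·ln(43.61 − 10) − 305.0 = 138.5·ln 33.61 − 305.0 = 138.5·3.5148 − 305.0 = 181.803.
Rounded: (255, 214, 182).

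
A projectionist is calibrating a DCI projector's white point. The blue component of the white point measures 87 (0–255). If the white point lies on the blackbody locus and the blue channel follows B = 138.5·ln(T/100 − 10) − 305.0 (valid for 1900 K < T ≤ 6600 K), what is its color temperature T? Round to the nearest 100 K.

2700 K

ln(t − 10) = (87 + 305.0) / 138.5 = 2.8303.
t − 10 = e^2.8303 = 16.951, so t = 26.951.
T = 100·t = 2695 K → 2700 K to the nearest 100 K.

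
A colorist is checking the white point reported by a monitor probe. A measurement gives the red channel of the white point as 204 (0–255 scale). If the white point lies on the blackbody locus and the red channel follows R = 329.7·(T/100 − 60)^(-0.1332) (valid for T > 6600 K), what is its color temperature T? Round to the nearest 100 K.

(t − 60)^(-0.1332) = 204/329.7 = 0.61874.
t − 60 = 0.61874^(1/-0.1332) = 0.61874^(-7.508) = 36.748, so t = 96.748.
T = 100·t = 9675 K → 9700 K to the nearest 100 K.

9700 K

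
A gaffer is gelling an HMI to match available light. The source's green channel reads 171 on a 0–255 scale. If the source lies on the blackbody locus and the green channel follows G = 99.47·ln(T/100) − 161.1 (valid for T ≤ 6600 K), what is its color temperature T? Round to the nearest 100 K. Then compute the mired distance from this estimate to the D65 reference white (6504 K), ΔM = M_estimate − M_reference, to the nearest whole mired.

ln t = (171 + 161.1) / 99.47 = 3.3387.
t = e^3.3387 = 28.182.
T = 100·t = 2818 K → 2800 K to the nearest 100 K.
M_estimate = 10⁶/2800 = 357.14; M_reference = 10⁶/6504 = 153.75.
ΔM = 357.14 − 153.75 = 203.39 → +203 mireds.

+203 mireds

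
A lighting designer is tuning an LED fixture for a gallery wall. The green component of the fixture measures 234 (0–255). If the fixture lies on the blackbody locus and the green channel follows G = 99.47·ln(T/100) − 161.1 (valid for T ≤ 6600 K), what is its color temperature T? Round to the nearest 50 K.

5300 K

ln t = (234 + 161.1) / 99.47 = 3.9721.
t = e^3.9721 = 53.093.
T = 100·t = 5309 K → 5300 K to the nearest 50 K.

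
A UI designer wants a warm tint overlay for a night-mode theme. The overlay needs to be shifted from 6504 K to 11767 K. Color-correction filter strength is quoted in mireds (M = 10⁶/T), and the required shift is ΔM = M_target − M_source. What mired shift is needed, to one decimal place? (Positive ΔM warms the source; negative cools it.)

-68.8 mireds

M_source = 10⁶/6504 = 153.752; M_target = 10⁶/11767 = 84.983.
ΔM = 84.983 − 153.752 = -68.768 → -68.8 mireds, a cooling shift.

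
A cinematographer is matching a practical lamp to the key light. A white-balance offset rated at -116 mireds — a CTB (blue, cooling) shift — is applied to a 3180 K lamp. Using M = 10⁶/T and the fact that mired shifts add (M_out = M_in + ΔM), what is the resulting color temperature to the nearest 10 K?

M_in = 10⁶/3180 = 314.47 mireds.
M_out = 314.47 + (-116) = 198.47 mireds.
T_out = 10⁶/198.47 = 5038.7 K → 5040 K.

5040 K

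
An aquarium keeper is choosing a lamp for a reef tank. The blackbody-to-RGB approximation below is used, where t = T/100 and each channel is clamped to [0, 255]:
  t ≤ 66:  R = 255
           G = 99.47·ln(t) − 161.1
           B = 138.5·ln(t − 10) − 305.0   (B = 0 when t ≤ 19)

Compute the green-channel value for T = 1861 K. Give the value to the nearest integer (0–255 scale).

130

t = 1861/100 = 18.61; the t ≤ 66 branch applies.
G = 99.47·ln 18.61 − 161.1 = 99.47·2.9237 − 161.1 = 129.720.
Rounded: 130.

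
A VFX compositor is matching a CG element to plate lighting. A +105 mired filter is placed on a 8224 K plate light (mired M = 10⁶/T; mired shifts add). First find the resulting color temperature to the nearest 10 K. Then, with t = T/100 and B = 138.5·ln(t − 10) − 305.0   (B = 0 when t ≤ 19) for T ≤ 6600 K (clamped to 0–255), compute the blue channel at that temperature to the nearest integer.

M_in = 10⁶/8224 = 121.60; M_out = 121.60 + (+105) = 226.60.
T_out = 10⁶/226.60 = 4413.2 K → 4410 K; t = 44.1.
B = 138.5·ln(44.1 − 10) − 305.0 = 138.5·ln 34.1 − 305.0 = 138.5·3.5293 − 305.0 = 183.808.
Rounded: 184.

184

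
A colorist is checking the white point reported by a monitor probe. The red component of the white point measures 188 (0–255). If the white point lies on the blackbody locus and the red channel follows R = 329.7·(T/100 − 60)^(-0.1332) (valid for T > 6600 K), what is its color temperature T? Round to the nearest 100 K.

12800 K

(t − 60)^(-0.1332) = 188/329.7 = 0.57022.
t − 60 = 0.57022^(1/-0.1332) = 0.57022^(-7.508) = 67.848, so t = 127.848.
T = 100·t = 12785 K → 12800 K to the nearest 100 K.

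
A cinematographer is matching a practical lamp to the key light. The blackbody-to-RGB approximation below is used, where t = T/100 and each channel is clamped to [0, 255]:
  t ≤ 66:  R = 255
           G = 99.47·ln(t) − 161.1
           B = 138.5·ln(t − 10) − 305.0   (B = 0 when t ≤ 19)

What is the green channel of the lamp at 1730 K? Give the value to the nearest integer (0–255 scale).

122

t = 1730/100 = 17.3; the t ≤ 66 branch applies.
G = 99.47·ln 17.3 − 161.1 = 99.47·2.8507 − 161.1 = 122.460.
Rounded: 122.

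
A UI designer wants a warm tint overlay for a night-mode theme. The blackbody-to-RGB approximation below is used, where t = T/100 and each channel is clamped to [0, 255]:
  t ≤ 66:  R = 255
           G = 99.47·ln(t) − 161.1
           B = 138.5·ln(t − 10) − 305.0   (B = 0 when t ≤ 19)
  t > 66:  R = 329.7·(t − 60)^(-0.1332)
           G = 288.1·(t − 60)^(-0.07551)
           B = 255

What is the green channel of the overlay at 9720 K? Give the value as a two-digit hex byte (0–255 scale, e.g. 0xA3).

t = 9720/100 = 97.2; the t > 66 branch applies.
G = 288.1·(97.2 − 60)^(-0.07551) = 288.1·37.2^(-0.07551) = 288.1·0.76104 = 219.256.
Rounded: 219; in hex, 0xDB.

0xDB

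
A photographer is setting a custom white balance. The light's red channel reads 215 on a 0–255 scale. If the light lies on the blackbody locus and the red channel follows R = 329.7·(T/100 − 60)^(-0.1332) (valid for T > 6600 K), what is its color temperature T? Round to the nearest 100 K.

(t − 60)^(-0.1332) = 215/329.7 = 0.65211.
t − 60 = 0.65211^(1/-0.1332) = 0.65211^(-7.508) = 24.774, so t = 84.774.
T = 100·t = 8477 K → 8500 K to the nearest 100 K.

8500 K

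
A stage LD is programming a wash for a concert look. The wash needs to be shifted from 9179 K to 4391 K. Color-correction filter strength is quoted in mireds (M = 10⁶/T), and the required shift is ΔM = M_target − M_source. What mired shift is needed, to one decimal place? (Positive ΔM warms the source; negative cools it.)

M_source = 10⁶/9179 = 108.944; M_target = 10⁶/4391 = 227.739.
ΔM = 227.739 − 108.944 = 118.794 → +118.8 mireds, a warming shift.

+118.8 mireds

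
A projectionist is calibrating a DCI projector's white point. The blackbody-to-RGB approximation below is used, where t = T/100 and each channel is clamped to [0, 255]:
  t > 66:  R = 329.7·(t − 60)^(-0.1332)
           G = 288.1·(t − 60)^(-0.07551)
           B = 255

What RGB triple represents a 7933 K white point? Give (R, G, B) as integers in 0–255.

t = 7933/100 = 79.33; the t > 66 branch applies.
R = 329.7·(79.33 − 60)^(-0.1332) = 329.7·19.33^(-0.1332) = 329.7·0.67402 = 222.225.
G = 288.1·(79.33 − 60)^(-0.07551) = 288.1·19.33^(-0.07551) = 288.1·0.79961 = 230.367.
B = 255 by definition for t > 66.
Rounded: (222, 230, 255).

(222, 230, 255)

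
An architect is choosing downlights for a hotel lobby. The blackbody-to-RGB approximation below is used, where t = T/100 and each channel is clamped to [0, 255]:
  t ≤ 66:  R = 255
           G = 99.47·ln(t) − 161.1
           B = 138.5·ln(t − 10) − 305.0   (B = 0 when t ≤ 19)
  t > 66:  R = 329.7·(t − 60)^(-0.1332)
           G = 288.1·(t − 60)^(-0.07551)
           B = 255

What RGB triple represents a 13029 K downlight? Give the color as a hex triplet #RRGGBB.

#BBD1FF

t = 13029/100 = 130.29; the t > 66 branch applies.
R = 329.7·(130.29 − 60)^(-0.1332) = 329.7·70.29^(-0.1332) = 329.7·0.56754 = 187.117.
G = 288.1·(130.29 − 60)^(-0.07551) = 288.1·70.29^(-0.07551) = 288.1·0.72534 = 208.970.
B = 255 by definition for t > 66.
Rounded: (187, 209, 255).
In hex: #BBD1FF.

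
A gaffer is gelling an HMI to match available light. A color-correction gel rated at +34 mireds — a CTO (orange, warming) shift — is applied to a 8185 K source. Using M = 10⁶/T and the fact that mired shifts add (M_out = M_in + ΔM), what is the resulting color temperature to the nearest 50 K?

M_in = 10⁶/8185 = 122.17 mireds.
M_out = 122.17 + (+34) = 156.17 mireds.
T_out = 10⁶/156.17 = 6403.1 K → 6400 K.

6400 K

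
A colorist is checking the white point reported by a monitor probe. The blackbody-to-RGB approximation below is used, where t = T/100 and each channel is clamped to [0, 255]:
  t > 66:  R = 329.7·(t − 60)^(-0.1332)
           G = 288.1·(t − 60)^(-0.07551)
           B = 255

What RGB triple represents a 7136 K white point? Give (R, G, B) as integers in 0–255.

(239, 240, 255)

t = 7136/100 = 71.36; the t > 66 branch applies.
R = 329.7·(71.36 − 60)^(-0.1332) = 329.7·11.36^(-0.1332) = 329.7·0.72348 = 238.530.
G = 288.1·(71.36 − 60)^(-0.07551) = 288.1·11.36^(-0.07551) = 288.1·0.83235 = 239.801.
B = 255 by definition for t > 66.
Rounded: (239, 240, 255).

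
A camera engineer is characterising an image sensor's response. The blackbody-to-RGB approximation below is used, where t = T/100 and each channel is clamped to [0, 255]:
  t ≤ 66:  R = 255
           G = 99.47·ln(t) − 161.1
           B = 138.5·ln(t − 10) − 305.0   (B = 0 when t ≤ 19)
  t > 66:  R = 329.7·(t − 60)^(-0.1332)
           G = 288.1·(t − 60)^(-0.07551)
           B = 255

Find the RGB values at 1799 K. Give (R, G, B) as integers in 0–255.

(255, 126, 0)

t = 1799/100 = 17.99; the t ≤ 66 branch applies.
R = 255 by definition for t ≤ 66.
G = 99.47·ln 17.99 − 161.1 = 99.47·2.8898 − 161.1 = 126.350.
t = 17.99 ≤ 19, so B = 0.
Rounded: (255, 126, 0).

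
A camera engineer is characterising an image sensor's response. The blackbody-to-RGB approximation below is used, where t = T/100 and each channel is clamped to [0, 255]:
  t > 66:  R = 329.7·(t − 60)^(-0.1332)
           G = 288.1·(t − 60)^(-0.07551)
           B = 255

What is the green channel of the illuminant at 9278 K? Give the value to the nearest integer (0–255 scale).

221

t = 9278/100 = 92.78; the t > 66 branch applies.
G = 288.1·(92.78 − 60)^(-0.07551) = 288.1·32.78^(-0.07551) = 288.1·0.76835 = 221.360.
Rounded: 221.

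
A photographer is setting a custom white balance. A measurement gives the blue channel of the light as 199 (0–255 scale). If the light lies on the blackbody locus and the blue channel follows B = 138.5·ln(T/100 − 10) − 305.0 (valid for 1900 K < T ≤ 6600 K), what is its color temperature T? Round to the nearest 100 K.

4800 K

ln(t − 10) = (199 + 305.0) / 138.5 = 3.6390.
t − 10 = e^3.6390 = 38.053, so t = 48.053.
T = 100·t = 4805 K → 4800 K to the nearest 100 K.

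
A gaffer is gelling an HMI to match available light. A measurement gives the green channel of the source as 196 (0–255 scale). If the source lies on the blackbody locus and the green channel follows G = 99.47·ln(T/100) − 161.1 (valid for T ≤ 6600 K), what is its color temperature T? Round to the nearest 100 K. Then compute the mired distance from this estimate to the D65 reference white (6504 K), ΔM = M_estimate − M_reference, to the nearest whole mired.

+124 mireds

ln t = (196 + 161.1) / 99.47 = 3.5900.
t = e^3.5900 = 36.235.
T = 100·t = 3624 K → 3600 K to the nearest 100 K.
M_estimate = 10⁶/3600 = 277.78; M_reference = 10⁶/6504 = 153.75.
ΔM = 277.78 − 153.75 = 124.03 → +124 mireds.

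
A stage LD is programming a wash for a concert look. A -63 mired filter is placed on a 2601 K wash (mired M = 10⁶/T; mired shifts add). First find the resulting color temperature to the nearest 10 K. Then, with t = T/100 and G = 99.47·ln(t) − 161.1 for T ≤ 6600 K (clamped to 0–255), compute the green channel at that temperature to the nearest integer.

181

M_in = 10⁶/2601 = 384.47; M_out = 384.47 + (-63) = 321.47.
T_out = 10⁶/321.47 = 3110.7 K → 3110 K; t = 31.1.
G = 99.47·ln 31.1 − 161.1 = 99.47·3.4372 − 161.1 = 180.799.
Rounded: 181.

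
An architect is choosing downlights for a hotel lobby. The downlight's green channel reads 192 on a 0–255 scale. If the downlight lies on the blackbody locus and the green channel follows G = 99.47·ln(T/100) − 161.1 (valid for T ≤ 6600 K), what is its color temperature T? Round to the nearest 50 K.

3500 K

ln t = (192 + 161.1) / 99.47 = 3.5498.
t = e^3.5498 = 34.807.
T = 100·t = 3481 K → 3500 K to the nearest 50 K.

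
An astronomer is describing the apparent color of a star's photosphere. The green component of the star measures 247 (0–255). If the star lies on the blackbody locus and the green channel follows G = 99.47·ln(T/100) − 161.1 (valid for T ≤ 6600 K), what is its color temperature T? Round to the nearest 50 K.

ln t = (247 + 161.1) / 99.47 = 4.1027.
t = e^4.1027 = 60.506.
T = 100·t = 6051 K → 6050 K to the nearest 50 K.

6050 K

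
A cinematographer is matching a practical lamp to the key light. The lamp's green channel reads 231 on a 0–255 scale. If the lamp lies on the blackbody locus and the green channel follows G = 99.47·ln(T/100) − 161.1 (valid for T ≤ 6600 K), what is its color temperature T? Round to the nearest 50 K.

5150 K

ln t = (231 + 161.1) / 99.47 = 3.9419.
t = e^3.9419 = 51.516.
T = 100·t = 5152 K → 5150 K to the nearest 50 K.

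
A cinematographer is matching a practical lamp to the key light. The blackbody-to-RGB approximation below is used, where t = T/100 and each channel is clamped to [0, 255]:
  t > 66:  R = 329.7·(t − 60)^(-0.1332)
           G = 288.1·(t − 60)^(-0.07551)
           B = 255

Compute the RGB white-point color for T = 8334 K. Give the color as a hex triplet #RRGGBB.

#D9E3FF

t = 8334/100 = 83.34; the t > 66 branch applies.
R = 329.7·(83.34 − 60)^(-0.1332) = 329.7·23.34^(-0.1332) = 329.7·0.65731 = 216.714.
G = 288.1·(83.34 − 60)^(-0.07551) = 288.1·23.34^(-0.07551) = 288.1·0.78831 = 227.111.
B = 255 by definition for t > 66.
Rounded: (217, 227, 255).
In hex: #D9E3FF.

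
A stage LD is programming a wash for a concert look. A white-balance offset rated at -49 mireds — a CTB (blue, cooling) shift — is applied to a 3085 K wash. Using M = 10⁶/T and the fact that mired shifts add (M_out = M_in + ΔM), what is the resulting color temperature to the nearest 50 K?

M_in = 10⁶/3085 = 324.15 mireds.
M_out = 324.15 + (-49) = 275.15 mireds.
T_out = 10⁶/275.15 = 3634.4 K → 3650 K.

3650 K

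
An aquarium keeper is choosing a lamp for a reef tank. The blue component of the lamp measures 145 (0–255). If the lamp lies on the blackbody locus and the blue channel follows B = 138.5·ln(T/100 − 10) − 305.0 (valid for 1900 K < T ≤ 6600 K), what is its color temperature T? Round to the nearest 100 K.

3600 K

ln(t − 10) = (145 + 305.0) / 138.5 = 3.2491.
t − 10 = e^3.2491 = 25.767, so t = 35.767.
T = 100·t = 3577 K → 3600 K to the nearest 100 K.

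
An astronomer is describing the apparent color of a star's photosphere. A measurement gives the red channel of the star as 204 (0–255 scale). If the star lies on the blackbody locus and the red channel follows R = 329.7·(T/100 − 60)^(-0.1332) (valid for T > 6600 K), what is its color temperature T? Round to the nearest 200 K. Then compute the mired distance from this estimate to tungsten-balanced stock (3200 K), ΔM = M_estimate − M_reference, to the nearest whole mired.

(t − 60)^(-0.1332) = 204/329.7 = 0.61874.
t − 60 = 0.61874^(1/-0.1332) = 0.61874^(-7.508) = 36.748, so t = 96.748.
T = 100·t = 9675 K → 9600 K to the nearest 200 K.
M_estimate = 10⁶/9600 = 104.17; M_reference = 10⁶/3200 = 312.50.
ΔM = 104.17 − 312.50 = -208.33 → -208 mireds.

-208 mireds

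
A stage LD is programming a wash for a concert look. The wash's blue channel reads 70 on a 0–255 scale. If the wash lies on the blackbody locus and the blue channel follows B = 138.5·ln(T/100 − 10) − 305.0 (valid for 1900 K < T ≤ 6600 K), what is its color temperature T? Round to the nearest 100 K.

ln(t − 10) = (70 + 305.0) / 138.5 = 2.7076.
t − 10 = e^2.7076 = 14.993, so t = 24.993.
T = 100·t = 2499 K → 2500 K to the nearest 100 K.

2500 K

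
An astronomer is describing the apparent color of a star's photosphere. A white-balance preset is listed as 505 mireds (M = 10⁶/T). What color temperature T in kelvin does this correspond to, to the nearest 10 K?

1980 K

T = 10⁶ / 505 = 1980.20 K → 1980 K.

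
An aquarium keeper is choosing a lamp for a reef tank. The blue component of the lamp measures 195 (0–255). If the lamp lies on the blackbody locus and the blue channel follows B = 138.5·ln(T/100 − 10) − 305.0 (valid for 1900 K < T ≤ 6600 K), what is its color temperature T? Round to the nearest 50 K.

ln(t − 10) = (195 + 305.0) / 138.5 = 3.6101.
t − 10 = e^3.6101 = 36.970, so t = 46.970.
T = 100·t = 4697 K → 4700 K to the nearest 50 K.

4700 K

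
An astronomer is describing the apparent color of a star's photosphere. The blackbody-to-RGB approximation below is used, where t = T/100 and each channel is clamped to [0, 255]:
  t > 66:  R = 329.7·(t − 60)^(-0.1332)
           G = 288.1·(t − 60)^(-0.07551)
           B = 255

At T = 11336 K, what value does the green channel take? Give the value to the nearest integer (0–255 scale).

213

t = 11336/100 = 113.36; the t > 66 branch applies.
G = 288.1·(113.36 − 60)^(-0.07551) = 288.1·53.36^(-0.07551) = 288.1·0.74059 = 213.364.
Rounded: 213.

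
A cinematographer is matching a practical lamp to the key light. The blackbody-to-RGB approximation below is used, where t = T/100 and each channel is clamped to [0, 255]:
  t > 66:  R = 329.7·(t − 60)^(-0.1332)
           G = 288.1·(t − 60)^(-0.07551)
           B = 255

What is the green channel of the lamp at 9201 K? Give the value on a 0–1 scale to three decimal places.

0.870

t = 9201/100 = 92.01; the t > 66 branch applies.
G = 288.1·(92.01 − 60)^(-0.07551) = 288.1·32.01^(-0.07551) = 288.1·0.76973 = 221.758.
On a 0–1 scale: 221.758/255 = 0.8696 → 0.870.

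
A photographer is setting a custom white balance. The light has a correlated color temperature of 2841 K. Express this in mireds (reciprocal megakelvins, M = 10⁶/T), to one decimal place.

M = 10⁶ / 2841 = 351.989 → 352.0 mireds.

352.0 mireds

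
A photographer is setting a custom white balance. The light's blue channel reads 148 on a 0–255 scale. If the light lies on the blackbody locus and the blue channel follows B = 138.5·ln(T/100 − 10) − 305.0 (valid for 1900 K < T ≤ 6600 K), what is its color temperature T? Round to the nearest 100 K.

ln(t − 10) = (148 + 305.0) / 138.5 = 3.2708.
t − 10 = e^3.2708 = 26.331, so t = 36.331.
T = 100·t = 3633 K → 3600 K to the nearest 100 K.

3600 K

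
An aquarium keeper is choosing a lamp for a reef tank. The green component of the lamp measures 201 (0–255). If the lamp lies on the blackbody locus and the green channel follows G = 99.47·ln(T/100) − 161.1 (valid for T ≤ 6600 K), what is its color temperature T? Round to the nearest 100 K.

ln t = (201 + 161.1) / 99.47 = 3.6403.
t = e^3.6403 = 38.103.
T = 100·t = 3810 K → 3800 K to the nearest 100 K.

3800 K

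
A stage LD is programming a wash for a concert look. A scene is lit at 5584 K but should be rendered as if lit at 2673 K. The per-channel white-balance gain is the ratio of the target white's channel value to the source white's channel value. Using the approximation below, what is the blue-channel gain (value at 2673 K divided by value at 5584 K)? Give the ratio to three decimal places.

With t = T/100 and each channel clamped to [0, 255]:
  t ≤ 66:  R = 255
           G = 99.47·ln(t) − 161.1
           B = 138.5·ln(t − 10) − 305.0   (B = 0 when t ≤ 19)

0.379

At 5584 K (t = 55.84):
  B = 138.5·ln(55.84 − 10) − 305.0 = 138.5·ln 45.84 − 305.0 = 138.5·3.8252 − 305.0 = 224.784.
At 2673 K (t = 26.73):
  B = 138.5·ln(26.73 − 10) − 305.0 = 138.5·ln 16.73 − 305.0 = 138.5·2.8172 − 305.0 = 85.183.
Gain = 85.183 / 224.784 = 0.3790 → 0.379.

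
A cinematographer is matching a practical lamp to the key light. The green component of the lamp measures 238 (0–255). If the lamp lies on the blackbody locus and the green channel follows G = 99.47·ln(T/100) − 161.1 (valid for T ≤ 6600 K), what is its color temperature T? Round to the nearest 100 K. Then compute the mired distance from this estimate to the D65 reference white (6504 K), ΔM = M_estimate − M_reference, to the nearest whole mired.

+28 mireds

ln t = (238 + 161.1) / 99.47 = 4.0123.
t = e^4.0123 = 55.272.
T = 100·t = 5527 K → 5500 K to the nearest 100 K.
M_estimate = 10⁶/5500 = 181.82; M_reference = 10⁶/6504 = 153.75.
ΔM = 181.82 − 153.75 = 28.07 → +28 mireds.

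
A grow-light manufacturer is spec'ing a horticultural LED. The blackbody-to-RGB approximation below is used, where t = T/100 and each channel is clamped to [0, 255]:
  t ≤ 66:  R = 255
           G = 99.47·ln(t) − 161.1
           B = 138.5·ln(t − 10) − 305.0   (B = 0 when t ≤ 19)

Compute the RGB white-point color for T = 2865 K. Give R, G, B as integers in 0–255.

R=255, G=173, B=100

t = 2865/100 = 28.65; the t ≤ 66 branch applies.
R = 255 by definition for t ≤ 66.
G = 99.47·ln 28.65 − 161.1 = 99.47·3.3552 − 161.1 = 172.637.
B = 138.5·ln(28.65 − 10) − 305.0 = 138.5·ln 18.65 − 305.0 = 138.5·2.9258 − 305.0 = 100.230.
Rounded: (255, 173, 100).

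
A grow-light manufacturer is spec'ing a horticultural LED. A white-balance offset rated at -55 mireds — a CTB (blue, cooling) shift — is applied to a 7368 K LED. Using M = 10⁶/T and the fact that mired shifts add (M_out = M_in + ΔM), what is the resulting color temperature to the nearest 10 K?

12390 K

M_in = 10⁶/7368 = 135.72 mireds.
M_out = 135.72 + (-55) = 80.72 mireds.
T_out = 10⁶/80.72 = 12388.2 K → 12390 K.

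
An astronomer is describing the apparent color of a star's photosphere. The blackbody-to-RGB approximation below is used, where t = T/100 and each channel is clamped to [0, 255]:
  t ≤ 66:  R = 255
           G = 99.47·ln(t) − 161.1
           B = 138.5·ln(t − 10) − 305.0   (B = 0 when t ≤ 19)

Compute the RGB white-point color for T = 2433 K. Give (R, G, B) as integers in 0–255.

t = 2433/100 = 24.33; the t ≤ 66 branch applies.
R = 255 by definition for t ≤ 66.
G = 99.47·ln 24.33 − 161.1 = 99.47·3.1917 − 161.1 = 156.379.
B = 138.5·ln(24.33 − 10) − 305.0 = 138.5·ln 14.33 − 305.0 = 138.5·2.6624 − 305.0 = 63.736.
Rounded: (255, 156, 64).

(255, 156, 64)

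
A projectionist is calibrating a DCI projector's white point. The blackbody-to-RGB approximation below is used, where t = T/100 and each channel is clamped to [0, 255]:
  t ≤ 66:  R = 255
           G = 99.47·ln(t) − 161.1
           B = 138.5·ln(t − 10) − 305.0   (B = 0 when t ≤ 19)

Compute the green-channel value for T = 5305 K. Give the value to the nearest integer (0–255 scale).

t = 5305/100 = 53.05; the t ≤ 66 branch applies.
G = 99.47·ln 53.05 − 161.1 = 99.47·3.9712 − 161.1 = 233.919.
Rounded: 234.

234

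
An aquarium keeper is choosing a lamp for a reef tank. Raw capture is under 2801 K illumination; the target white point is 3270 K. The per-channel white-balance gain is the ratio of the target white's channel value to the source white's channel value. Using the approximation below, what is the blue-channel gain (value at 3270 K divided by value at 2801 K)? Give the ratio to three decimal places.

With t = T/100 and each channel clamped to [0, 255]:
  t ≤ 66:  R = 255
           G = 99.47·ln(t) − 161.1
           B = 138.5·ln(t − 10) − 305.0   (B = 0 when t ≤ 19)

At 2801 K (t = 28.01):
  B = 138.5·ln(28.01 − 10) − 305.0 = 138.5·ln 18.01 − 305.0 = 138.5·2.8909 − 305.0 = 95.393.
At 3270 K (t = 32.7):
  B = 138.5·ln(32.7 − 10) − 305.0 = 138.5·ln 22.7 − 305.0 = 138.5·3.1224 − 305.0 = 127.448.
Gain = 127.448 / 95.393 = 1.3360 → 1.336.

1.336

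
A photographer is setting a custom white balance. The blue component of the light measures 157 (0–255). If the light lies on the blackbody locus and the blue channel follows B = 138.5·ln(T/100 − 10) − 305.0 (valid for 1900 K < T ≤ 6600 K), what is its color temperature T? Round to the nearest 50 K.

ln(t − 10) = (157 + 305.0) / 138.5 = 3.3357.
t − 10 = e^3.3357 = 28.099, so t = 38.099.
T = 100·t = 3810 K → 3800 K to the nearest 50 K.

3800 K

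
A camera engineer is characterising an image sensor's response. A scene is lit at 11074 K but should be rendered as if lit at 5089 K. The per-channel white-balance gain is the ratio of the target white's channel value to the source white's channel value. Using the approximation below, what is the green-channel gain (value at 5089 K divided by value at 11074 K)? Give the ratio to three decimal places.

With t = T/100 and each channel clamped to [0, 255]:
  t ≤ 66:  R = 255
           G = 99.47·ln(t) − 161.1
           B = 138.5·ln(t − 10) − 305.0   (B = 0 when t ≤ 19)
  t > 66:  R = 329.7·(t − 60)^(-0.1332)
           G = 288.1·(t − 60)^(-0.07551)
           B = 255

At 11074 K (t = 110.74):
  G = 288.1·(110.74 − 60)^(-0.07551) = 288.1·50.74^(-0.07551) = 288.1·0.74341 = 214.177.
At 5089 K (t = 50.89):
  G = 99.47·ln 50.89 − 161.1 = 99.47·3.9297 − 161.1 = 229.784.
Gain = 229.784 / 214.177 = 1.0729 → 1.073.

1.073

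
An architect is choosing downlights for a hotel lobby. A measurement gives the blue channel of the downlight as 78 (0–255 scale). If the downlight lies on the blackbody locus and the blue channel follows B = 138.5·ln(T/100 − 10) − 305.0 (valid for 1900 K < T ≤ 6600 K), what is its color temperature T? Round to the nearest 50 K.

ln(t − 10) = (78 + 305.0) / 138.5 = 2.7653.
t − 10 = e^2.7653 = 15.884, so t = 25.884.
T = 100·t = 2588 K → 2600 K to the nearest 50 K.

2600 K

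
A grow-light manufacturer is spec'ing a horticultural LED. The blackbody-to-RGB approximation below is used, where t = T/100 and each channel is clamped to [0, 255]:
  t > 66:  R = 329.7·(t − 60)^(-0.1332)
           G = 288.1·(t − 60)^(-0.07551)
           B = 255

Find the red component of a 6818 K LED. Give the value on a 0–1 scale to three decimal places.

0.977

t = 6818/100 = 68.18; the t > 66 branch applies.
R = 329.7·(68.18 − 60)^(-0.1332) = 329.7·8.18^(-0.1332) = 329.7·0.75583 = 249.196.
On a 0–1 scale: 249.196/255 = 0.9772 → 0.977.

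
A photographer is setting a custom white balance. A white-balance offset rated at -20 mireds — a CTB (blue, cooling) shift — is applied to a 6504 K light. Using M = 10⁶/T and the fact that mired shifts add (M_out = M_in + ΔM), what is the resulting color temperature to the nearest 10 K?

7480 K

M_in = 10⁶/6504 = 153.75 mireds.
M_out = 153.75 + (-20) = 133.75 mireds.
T_out = 10⁶/133.75 = 7476.5 K → 7480 K.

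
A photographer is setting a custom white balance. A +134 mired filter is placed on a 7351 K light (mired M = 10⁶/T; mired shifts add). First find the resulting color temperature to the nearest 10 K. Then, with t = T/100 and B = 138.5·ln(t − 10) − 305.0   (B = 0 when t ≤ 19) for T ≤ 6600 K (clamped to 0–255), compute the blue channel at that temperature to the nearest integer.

M_in = 10⁶/7351 = 136.04; M_out = 136.04 + (+134) = 270.04.
T_out = 10⁶/270.04 = 3703.2 K → 3700 K; t = 37.
B = 138.5·ln(37 − 10) − 305.0 = 138.5·ln 27 − 305.0 = 138.5·3.2958 − 305.0 = 151.473.
Rounded: 151.

151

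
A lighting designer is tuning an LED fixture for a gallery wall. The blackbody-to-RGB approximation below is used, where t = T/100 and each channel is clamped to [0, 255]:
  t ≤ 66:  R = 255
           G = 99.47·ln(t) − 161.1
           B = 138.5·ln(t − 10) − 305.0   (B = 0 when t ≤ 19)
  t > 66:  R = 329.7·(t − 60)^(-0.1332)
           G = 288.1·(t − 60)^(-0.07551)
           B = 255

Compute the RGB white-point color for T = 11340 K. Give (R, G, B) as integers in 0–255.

(194, 213, 255)

t = 11340/100 = 113.4; the t > 66 branch applies.
R = 329.7·(113.4 − 60)^(-0.1332) = 329.7·53.4^(-0.1332) = 329.7·0.58870 = 194.093.
G = 288.1·(113.4 − 60)^(-0.07551) = 288.1·53.4^(-0.07551) = 288.1·0.74055 = 213.352.
B = 255 by definition for t > 66.
Rounded: (194, 213, 255).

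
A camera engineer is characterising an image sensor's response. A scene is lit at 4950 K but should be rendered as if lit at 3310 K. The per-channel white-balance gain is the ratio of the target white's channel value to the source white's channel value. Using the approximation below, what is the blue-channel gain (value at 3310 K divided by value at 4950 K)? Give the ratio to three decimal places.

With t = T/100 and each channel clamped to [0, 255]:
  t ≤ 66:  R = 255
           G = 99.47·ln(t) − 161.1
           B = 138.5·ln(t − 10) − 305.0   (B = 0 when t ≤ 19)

0.636

At 4950 K (t = 49.5):
  B = 138.5·ln(49.5 − 10) − 305.0 = 138.5·ln 39.5 − 305.0 = 138.5·3.6763 − 305.0 = 204.168.
At 3310 K (t = 33.1):
  B = 138.5·ln(33.1 − 10) − 305.0 = 138.5·ln 23.1 − 305.0 = 138.5·3.1398 − 305.0 = 129.867.
Gain = 129.867 / 204.168 = 0.6361 → 0.636.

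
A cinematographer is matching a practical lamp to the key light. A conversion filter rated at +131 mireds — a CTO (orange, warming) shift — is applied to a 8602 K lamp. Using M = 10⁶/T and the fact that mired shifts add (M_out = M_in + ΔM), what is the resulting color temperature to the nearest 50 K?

4050 K

M_in = 10⁶/8602 = 116.25 mireds.
M_out = 116.25 + (+131) = 247.25 mireds.
T_out = 10⁶/247.25 = 4044.5 K → 4050 K.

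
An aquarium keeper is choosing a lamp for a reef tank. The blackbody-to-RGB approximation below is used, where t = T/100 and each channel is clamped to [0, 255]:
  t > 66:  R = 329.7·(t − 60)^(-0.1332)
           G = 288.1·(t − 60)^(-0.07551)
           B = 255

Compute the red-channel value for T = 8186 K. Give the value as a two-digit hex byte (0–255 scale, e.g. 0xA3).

t = 8186/100 = 81.86; the t > 66 branch applies.
R = 329.7·(81.86 − 60)^(-0.1332) = 329.7·21.86^(-0.1332) = 329.7·0.66307 = 218.614.
Rounded: 219; in hex, 0xDB.

0xDB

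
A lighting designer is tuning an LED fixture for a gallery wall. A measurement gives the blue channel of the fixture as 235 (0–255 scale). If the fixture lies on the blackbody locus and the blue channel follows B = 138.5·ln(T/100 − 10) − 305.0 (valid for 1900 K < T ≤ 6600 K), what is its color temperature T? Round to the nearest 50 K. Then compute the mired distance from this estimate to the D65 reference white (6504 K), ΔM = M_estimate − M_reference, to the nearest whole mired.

ln(t − 10) = (235 + 305.0) / 138.5 = 3.8989.
t − 10 = e^3.8989 = 49.349, so t = 59.349.
T = 100·t = 5935 K → 5950 K to the nearest 50 K.
M_estimate = 10⁶/5950 = 168.07; M_reference = 10⁶/6504 = 153.75.
ΔM = 168.07 − 153.75 = 14.32 → +14 mireds.

+14 mireds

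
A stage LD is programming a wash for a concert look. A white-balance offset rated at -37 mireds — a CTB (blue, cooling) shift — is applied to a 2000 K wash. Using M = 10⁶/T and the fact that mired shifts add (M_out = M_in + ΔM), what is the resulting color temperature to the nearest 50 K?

2150 K

M_in = 10⁶/2000 = 500.00 mireds.
M_out = 500.00 + (-37) = 463.00 mireds.
T_out = 10⁶/463.00 = 2159.8 K → 2150 K.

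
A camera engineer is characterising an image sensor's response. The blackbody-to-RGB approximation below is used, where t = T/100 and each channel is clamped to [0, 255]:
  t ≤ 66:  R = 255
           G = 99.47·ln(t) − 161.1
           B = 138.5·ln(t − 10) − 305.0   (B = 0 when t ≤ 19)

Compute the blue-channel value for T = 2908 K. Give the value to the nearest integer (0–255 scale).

t = 2908/100 = 29.08; the t ≤ 66 branch applies.
B = 138.5·ln(29.08 − 10) − 305.0 = 138.5·ln 19.08 − 305.0 = 138.5·2.9486 − 305.0 = 103.387.
Rounded: 103.

103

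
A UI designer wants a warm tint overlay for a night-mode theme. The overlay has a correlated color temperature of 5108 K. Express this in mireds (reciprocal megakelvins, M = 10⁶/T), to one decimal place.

195.8 mireds

M = 10⁶ / 5108 = 195.771 → 195.8 mireds.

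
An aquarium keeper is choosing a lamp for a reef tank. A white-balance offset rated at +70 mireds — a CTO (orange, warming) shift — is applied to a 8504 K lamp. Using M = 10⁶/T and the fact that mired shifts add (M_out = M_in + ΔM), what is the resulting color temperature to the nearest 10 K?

M_in = 10⁶/8504 = 117.59 mireds.
M_out = 117.59 + (+70) = 187.59 mireds.
T_out = 10⁶/187.59 = 5330.7 K → 5330 K.

5330 K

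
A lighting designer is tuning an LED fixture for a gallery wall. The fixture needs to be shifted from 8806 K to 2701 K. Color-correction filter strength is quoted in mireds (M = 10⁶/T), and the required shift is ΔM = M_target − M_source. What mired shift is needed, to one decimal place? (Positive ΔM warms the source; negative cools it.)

+256.7 mireds

M_source = 10⁶/8806 = 113.559; M_target = 10⁶/2701 = 370.233.
ΔM = 370.233 − 113.559 = 256.674 → +256.7 mireds, a warming shift.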